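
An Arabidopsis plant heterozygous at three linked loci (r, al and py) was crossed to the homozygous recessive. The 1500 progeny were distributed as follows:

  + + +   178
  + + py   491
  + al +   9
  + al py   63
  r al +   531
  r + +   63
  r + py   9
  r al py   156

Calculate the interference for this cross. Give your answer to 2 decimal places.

0.47

The two most frequent reciprocal classes, + + py and r al +, are the parental types, so the F1 was + + py / r al +.
The two rarest classes, r + py and + al +, are the double crossovers. Comparing them with the parentals, only the r allele has switched, so r is the middle locus and the order is al – r – py.
al–r: (126 + 18)/1500 = 0.0960; r–py: (334 + 18)/1500 = 0.2347.
Expected DCO frequency = 0.0960 × 0.2347 ≈ 0.02253; observed = 18/1500 ≈ 0.01200.
Coefficient of coincidence = 0.01200/0.02253 ≈ 0.53; interference = 1 − 0.53 = 0.47.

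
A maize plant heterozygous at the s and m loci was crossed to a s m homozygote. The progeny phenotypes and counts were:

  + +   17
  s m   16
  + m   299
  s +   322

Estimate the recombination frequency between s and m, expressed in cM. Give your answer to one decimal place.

The two most frequent classes, + m (299) and s + (322), are the parental types, so the F1 was + m / s +.
The recombinant classes are + + and s m: 17 + 16 = 33.
Recombination frequency = 33/654 = 0.0505 ≈ 5.0%, i.e. 5.0 cM.

5.0 cM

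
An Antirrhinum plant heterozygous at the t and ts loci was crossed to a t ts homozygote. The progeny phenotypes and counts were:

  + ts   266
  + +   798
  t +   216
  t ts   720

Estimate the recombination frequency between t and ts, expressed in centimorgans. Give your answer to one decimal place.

24.1 centimorgans

The two most frequent classes, + + (798) and t ts (720), are the parental types, so the F1 was + + / t ts.
The recombinant classes are + ts and t +: 266 + 216 = 482.
Recombination frequency = 482/2000 = 0.2410 ≈ 24.1%, i.e. 24.1 centimorgans.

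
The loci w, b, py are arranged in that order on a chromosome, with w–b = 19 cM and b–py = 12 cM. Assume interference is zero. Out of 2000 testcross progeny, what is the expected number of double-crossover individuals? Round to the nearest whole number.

46

Map distances give recombination frequencies of 0.190 and 0.120 for the two intervals.
With no interference, expected double-crossover frequency = 0.190 × 0.120 = 0.02280.
Expected number = 0.02280 × 2000 = 45.60 ≈ 46.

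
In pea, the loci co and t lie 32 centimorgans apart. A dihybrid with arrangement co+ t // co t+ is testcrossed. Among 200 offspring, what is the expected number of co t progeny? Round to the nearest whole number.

32

A map distance of 32 centimorgans corresponds to a recombination frequency of 0.320.
The F1 is co+ t / co t+, so co t is a recombinant gamete class with expected frequency r/2 = 0.320/2 = 0.1600.
Expected number = 0.1600 × 200 = 32.00 ≈ 32.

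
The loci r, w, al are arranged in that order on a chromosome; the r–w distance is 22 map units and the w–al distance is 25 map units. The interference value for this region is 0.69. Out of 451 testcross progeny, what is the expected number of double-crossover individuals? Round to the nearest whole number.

Map distances give recombination frequencies of 0.220 and 0.250 for the two intervals.
With interference 0.69 (so coincidence = 0.31), expected double-crossover frequency = 0.220 × 0.250 × 0.31 = 0.01705.
Expected number = 0.01705 × 451 = 7.69 ≈ 8.

8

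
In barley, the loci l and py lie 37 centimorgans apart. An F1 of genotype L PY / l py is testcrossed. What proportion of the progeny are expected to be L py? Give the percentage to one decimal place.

18.5%

A map distance of 37 centimorgans corresponds to a recombination frequency of 0.370.
The F1 is L PY / l py, so L py is a recombinant gamete class with expected frequency r/2 = 0.370/2 = 0.1850.
That is 0.1850 = 18.5% of the progeny.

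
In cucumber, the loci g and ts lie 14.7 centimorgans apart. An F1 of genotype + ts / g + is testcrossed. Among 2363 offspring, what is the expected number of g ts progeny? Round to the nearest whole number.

A map distance of 14.7 centimorgans corresponds to a recombination frequency of 0.147.
The F1 is + ts / g +, so g ts is a recombinant gamete class with expected frequency r/2 = 0.147/2 = 0.0735.
Expected number = 0.0735 × 2363 = 173.68 ≈ 174.

174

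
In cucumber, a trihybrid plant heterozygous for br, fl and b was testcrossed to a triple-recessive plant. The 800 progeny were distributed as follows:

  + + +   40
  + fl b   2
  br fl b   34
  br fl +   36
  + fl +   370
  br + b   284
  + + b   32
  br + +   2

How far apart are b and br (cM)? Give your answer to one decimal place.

The two most frequent reciprocal classes, + fl + and br + b, are the parental types, so the F1 was + fl + / br + b.
The two rarest classes, + fl b and br + +, are the double crossovers. Comparing them with the parentals, only the b allele has switched, so b is the middle locus and the order is fl – b – br.
Crossovers in the b–br interval produce the single-crossover classes br fl + and + + b (36 + 32 = 68) plus the double crossovers (4).
RF(b–br) = (68 + 4) / 800 = 72/800 = 0.0900 → 9.0 cM.

9.0 cM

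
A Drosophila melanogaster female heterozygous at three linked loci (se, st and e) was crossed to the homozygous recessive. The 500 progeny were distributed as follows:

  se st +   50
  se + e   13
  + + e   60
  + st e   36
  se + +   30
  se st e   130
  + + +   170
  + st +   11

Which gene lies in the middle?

st

The two most frequent reciprocal classes, se st e and + + +, are the parental types, so the F1 was se st e / + + +.
The two rarest classes, se + e and + st +, are the double crossovers. Comparing them with the parentals, only the st allele has switched, so st is the middle locus and the order is se – st – e.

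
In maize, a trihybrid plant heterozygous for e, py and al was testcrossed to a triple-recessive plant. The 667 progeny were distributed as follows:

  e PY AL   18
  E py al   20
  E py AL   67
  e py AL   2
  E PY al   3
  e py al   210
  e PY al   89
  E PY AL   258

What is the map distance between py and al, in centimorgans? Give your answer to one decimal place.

24.1 centimorgans

The two most frequent reciprocal classes, E PY AL and e py al, are the parental types, so the F1 was E PY AL / e py al.
The two rarest classes, E PY al and e py AL, are the double crossovers. Comparing them with the parentals, only the al allele has switched, so al is the middle locus and the order is e – al – py.
Crossovers in the al–py interval produce the single-crossover classes E py AL and e PY al (67 + 89 = 156) plus the double crossovers (5).
RF(al–py) = (156 + 5) / 667 = 161/667 = 0.2414 → 24.1 centimorgans.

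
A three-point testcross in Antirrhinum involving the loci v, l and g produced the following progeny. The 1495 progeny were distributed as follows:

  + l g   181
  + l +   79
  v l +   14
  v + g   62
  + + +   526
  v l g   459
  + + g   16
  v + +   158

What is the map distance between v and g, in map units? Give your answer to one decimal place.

24.7 map units

The two most frequent reciprocal classes, v l g and + + +, are the parental types, so the F1 was v l g / + + +.
The two rarest classes, v l + and + + g, are the double crossovers. Comparing them with the parentals, only the g allele has switched, so g is the middle locus and the order is l – g – v.
Crossovers in the g–v interval produce the single-crossover classes + l g and v + + (181 + 158 = 339) plus the double crossovers (30).
RF(g–v) = (339 + 30) / 1495 = 369/1495 = 0.2468 → 24.7 map units.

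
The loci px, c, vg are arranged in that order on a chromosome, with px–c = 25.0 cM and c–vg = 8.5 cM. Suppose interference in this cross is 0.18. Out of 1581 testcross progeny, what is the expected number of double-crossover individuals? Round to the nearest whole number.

28

Map distances give recombination frequencies of 0.250 and 0.085 for the two intervals.
With interference 0.18 (so coincidence = 0.82), expected double-crossover frequency = 0.250 × 0.085 × 0.82 = 0.01743.
Expected number = 0.01743 × 1581 = 27.55 ≈ 28.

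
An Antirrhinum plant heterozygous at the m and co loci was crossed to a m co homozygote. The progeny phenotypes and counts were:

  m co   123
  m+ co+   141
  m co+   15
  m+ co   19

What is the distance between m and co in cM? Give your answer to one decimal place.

11.4 cM

The two most frequent classes, m+ co+ (141) and m co (123), are the parental types, so the F1 was m+ co+ / m co.
The recombinant classes are m+ co and m co+: 19 + 15 = 34.
Recombination frequency = 34/298 = 0.1141 ≈ 11.4%, i.e. 11.4 cM.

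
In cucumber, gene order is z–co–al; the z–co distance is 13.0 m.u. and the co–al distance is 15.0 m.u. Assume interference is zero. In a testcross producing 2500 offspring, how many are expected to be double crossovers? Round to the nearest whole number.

Map distances give recombination frequencies of 0.130 and 0.150 for the two intervals.
With no interference, expected double-crossover frequency = 0.130 × 0.150 = 0.01950.
Expected number = 0.01950 × 2500 = 48.75 ≈ 49.

49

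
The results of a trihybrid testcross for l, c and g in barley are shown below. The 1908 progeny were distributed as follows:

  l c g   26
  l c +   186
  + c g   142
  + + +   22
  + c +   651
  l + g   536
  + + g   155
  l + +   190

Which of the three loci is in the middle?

The two most frequent reciprocal classes, + c + and l + g, are the parental types, so the F1 was + c + / l + g.
The two rarest classes, + + + and l c g, are the double crossovers. Comparing them with the parentals, only the c allele has switched, so c is the middle locus and the order is l – c – g.

c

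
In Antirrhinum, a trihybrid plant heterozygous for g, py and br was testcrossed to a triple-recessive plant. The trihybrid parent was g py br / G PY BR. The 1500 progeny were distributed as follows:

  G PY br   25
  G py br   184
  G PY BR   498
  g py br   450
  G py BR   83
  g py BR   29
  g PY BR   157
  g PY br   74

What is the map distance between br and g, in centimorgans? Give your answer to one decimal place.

The two rarest classes, g py BR and G PY br, are the double crossovers. Comparing them with the parentals, only the br allele has switched, so br is the middle locus and the order is g – br – py.
Crossovers in the g–br interval produce the single-crossover classes G py br and g PY BR (184 + 157 = 341) plus the double crossovers (54).
RF(g–br) = (341 + 54) / 1500 = 395/1500 = 0.2633 → 26.3 centimorgans.

26.3 centimorgans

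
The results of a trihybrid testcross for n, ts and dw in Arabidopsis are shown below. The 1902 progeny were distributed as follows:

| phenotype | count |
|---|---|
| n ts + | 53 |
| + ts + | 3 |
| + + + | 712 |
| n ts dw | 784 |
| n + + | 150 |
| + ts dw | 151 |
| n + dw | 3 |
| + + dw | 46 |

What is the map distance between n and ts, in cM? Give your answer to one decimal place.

The two most frequent reciprocal classes, + + + and n ts dw, are the parental types, so the F1 was + + + / n ts dw.
The two rarest classes, + ts + and n + dw, are the double crossovers. Comparing them with the parentals, only the ts allele has switched, so ts is the middle locus and the order is n – ts – dw.
Crossovers in the n–ts interval produce the single-crossover classes n + + and + ts dw (150 + 151 = 301) plus the double crossovers (6).
RF(n–ts) = (301 + 6) / 1902 = 307/1902 = 0.1614 → 16.1 cM.

16.1 cM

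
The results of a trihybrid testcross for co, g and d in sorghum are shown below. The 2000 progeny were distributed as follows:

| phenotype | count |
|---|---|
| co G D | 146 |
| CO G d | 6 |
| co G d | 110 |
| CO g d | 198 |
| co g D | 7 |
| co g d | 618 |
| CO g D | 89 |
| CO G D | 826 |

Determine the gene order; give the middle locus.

The two most frequent reciprocal classes, CO G D and co g d, are the parental types, so the F1 was CO G D / co g d.
The two rarest classes, CO G d and co g D, are the double crossovers. Comparing them with the parentals, only the d allele has switched, so d is the middle locus and the order is g – d – co.

d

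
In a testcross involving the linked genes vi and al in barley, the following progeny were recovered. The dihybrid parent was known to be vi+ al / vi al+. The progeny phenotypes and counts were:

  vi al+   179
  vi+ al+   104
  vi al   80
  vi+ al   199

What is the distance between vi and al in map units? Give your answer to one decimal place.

32.7 map units

The recombinant classes are vi+ al+ and vi al: 104 + 80 = 184.
Recombination frequency = 184/562 = 0.3274 ≈ 32.7%, i.e. 32.7 map units.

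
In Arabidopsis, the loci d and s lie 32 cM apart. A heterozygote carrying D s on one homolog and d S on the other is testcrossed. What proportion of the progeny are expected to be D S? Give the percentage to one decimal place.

16.0%

A map distance of 32 cM corresponds to a recombination frequency of 0.320.
The F1 is D s / d S, so D S is a recombinant gamete class with expected frequency r/2 = 0.320/2 = 0.1600.
That is 0.1600 = 16.0% of the progeny.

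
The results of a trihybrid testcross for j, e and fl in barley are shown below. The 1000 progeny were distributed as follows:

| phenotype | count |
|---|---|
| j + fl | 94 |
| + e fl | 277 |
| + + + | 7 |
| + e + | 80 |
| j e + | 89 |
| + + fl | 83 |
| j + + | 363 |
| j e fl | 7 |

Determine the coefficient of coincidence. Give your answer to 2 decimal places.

0.40

The two most frequent reciprocal classes, + e fl and j + +, are the parental types, so the F1 was + e fl / j + +.
The two rarest classes, j e fl and + + +, are the double crossovers. Comparing them with the parentals, only the j allele has switched, so j is the middle locus and the order is fl – j – e.
fl–j: (174 + 14)/1000 = 0.1880; j–e: (172 + 14)/1000 = 0.1860.
Expected DCO frequency = 0.1880 × 0.1860 ≈ 0.03497; observed = 14/1000 ≈ 0.01400.
Coefficient of coincidence = 0.01400/0.03497 ≈ 0.40.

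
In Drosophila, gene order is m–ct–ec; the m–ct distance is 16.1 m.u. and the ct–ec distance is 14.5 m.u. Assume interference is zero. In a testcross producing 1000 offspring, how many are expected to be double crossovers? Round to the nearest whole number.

Map distances give recombination frequencies of 0.161 and 0.145 for the two intervals.
With no interference, expected double-crossover frequency = 0.161 × 0.145 = 0.02334.
Expected number = 0.02334 × 1000 = 23.34 ≈ 23.

23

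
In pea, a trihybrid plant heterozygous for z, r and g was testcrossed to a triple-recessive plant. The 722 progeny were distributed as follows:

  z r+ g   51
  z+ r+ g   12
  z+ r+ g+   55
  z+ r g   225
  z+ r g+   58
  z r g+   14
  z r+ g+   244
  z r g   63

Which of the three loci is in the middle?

r

The two most frequent reciprocal classes, z+ r g and z r+ g+, are the parental types, so the F1 was z+ r g / z r+ g+.
The two rarest classes, z+ r+ g and z r g+, are the double crossovers. Comparing them with the parentals, only the r allele has switched, so r is the middle locus and the order is z – r – g.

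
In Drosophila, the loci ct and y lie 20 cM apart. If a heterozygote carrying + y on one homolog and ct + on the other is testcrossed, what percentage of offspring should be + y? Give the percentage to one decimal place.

A map distance of 20 cM corresponds to a recombination frequency of 0.200.
The F1 is + y / ct +, so + y is a parental gamete class with expected frequency (1 − r)/2 = 0.800/2 = 0.4000.
That is 0.4000 = 40.0% of the progeny.

40.0%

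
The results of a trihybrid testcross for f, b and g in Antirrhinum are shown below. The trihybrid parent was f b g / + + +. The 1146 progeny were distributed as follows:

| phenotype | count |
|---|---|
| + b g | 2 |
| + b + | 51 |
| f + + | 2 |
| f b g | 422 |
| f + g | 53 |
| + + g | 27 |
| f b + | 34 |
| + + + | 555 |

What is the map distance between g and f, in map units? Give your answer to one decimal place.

The two rarest classes, + b g and f + +, are the double crossovers. Comparing them with the parentals, only the f allele has switched, so f is the middle locus and the order is g – f – b.
Crossovers in the g–f interval produce the single-crossover classes f b + and + + g (34 + 27 = 61) plus the double crossovers (4).
RF(g–f) = (61 + 4) / 1146 = 65/1146 = 0.0567 → 5.7 map units.

5.7 map units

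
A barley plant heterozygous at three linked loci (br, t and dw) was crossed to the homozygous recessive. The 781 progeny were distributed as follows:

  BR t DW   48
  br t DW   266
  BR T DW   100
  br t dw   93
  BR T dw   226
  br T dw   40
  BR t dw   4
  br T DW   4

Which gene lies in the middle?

t

The two most frequent reciprocal classes, br t DW and BR T dw, are the parental types, so the F1 was br t DW / BR T dw.
The two rarest classes, br T DW and BR t dw, are the double crossovers. Comparing them with the parentals, only the t allele has switched, so t is the middle locus and the order is dw – t – br.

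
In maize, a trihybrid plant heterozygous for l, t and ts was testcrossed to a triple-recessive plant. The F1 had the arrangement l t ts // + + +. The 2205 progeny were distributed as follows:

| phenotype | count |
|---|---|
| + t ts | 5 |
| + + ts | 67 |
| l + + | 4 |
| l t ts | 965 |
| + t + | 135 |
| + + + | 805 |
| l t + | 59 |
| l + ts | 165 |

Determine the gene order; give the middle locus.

The two rarest classes, + t ts and l + +, are the double crossovers. Comparing them with the parentals, only the l allele has switched, so l is the middle locus and the order is t – l – ts.

l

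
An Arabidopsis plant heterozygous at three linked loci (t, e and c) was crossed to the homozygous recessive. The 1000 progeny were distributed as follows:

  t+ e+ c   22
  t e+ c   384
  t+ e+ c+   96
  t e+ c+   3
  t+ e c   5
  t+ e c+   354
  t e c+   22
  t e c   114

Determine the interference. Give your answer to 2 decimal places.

0.29

The two most frequent reciprocal classes, t e+ c and t+ e c+, are the parental types, so the F1 was t e+ c / t+ e c+.
The two rarest classes, t e+ c+ and t+ e c, are the double crossovers. Comparing them with the parentals, only the c allele has switched, so c is the middle locus and the order is e – c – t.
e–c: (210 + 8)/1000 = 0.2180; c–t: (44 + 8)/1000 = 0.0520.
Expected DCO frequency = 0.2180 × 0.0520 ≈ 0.01134; observed = 8/1000 ≈ 0.00800.
Coefficient of coincidence = 0.00800/0.01134 ≈ 0.71; interference = 1 − 0.71 = 0.29.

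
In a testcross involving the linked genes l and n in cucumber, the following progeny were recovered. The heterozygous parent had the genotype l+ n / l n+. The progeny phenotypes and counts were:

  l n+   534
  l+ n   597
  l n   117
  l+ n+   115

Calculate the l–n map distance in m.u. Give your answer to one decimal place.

The recombinant classes are l+ n+ and l n: 115 + 117 = 232.
Recombination frequency = 232/1363 = 0.1702 ≈ 17.0%, i.e. 17.0 m.u.

17.0 m.u.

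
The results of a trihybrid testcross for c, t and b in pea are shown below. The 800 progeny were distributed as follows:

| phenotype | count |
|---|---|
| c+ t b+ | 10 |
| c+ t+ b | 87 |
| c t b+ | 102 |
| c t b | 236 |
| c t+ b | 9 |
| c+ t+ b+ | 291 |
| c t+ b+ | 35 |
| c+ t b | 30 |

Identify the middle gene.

The two most frequent reciprocal classes, c t b and c+ t+ b+, are the parental types, so the F1 was c t b / c+ t+ b+.
The two rarest classes, c t+ b and c+ t b+, are the double crossovers. Comparing them with the parentals, only the t allele has switched, so t is the middle locus and the order is b – t – c.

t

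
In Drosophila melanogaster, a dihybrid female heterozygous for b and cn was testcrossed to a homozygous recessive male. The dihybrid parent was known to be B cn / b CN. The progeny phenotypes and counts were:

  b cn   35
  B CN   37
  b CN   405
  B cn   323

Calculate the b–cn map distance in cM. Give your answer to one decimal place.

The recombinant classes are B CN and b cn: 37 + 35 = 72.
Recombination frequency = 72/800 = 0.0900 ≈ 9.0%, i.e. 9.0 cM.

9.0 cM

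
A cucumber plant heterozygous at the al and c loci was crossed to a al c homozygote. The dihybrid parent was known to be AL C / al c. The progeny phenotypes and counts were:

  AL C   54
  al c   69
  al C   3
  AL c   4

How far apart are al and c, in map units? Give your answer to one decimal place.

The recombinant classes are AL c and al C: 4 + 3 = 7.
Recombination frequency = 7/130 = 0.0538 ≈ 5.4%, i.e. 5.4 map units.

5.4 map units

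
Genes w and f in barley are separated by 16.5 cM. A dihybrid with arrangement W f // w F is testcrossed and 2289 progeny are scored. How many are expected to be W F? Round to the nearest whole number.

189

A map distance of 16.5 cM corresponds to a recombination frequency of 0.165.
The F1 is W f / w F, so W F is a recombinant gamete class with expected frequency r/2 = 0.165/2 = 0.0825.
Expected number = 0.0825 × 2289 = 188.84 ≈ 189.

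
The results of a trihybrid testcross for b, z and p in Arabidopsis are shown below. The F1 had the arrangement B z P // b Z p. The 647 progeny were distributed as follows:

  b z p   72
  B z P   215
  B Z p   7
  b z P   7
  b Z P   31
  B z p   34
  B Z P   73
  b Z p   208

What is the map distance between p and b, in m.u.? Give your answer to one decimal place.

12.2 m.u.

The two rarest classes, b z P and B Z p, are the double crossovers. Comparing them with the parentals, only the b allele has switched, so b is the middle locus and the order is z – b – p.
Crossovers in the b–p interval produce the single-crossover classes B z p and b Z P (34 + 31 = 65) plus the double crossovers (14).
RF(b–p) = (65 + 14) / 647 = 79/647 = 0.1221 → 12.2 m.u.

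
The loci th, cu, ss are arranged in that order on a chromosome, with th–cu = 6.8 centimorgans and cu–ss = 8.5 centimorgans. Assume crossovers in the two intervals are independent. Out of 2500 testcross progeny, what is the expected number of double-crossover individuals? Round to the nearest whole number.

Map distances give recombination frequencies of 0.068 and 0.085 for the two intervals.
With no interference, expected double-crossover frequency = 0.068 × 0.085 = 0.00578.
Expected number = 0.00578 × 2500 = 14.45 ≈ 14.

14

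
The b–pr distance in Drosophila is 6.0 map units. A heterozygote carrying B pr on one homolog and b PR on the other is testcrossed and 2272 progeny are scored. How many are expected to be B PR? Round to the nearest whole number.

68

A map distance of 6.0 map units corresponds to a recombination frequency of 0.060.
The F1 is B pr / b PR, so B PR is a recombinant gamete class with expected frequency r/2 = 0.060/2 = 0.0300.
Expected number = 0.0300 × 2272 = 68.16 ≈ 68.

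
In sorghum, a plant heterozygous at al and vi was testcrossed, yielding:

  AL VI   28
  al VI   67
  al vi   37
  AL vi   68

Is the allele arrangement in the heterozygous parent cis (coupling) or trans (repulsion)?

The two most frequent classes are AL vi (68) and al VI (67); these are the parental (non-recombinant) types.
So the F1 carried AL vi on one chromosome and al VI on the other — the recessive alleles are on opposite chromosomes (trans / repulsion).

trans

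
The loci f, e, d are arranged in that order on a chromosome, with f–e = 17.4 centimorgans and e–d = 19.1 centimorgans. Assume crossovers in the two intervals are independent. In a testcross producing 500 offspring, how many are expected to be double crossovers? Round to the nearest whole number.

Map distances give recombination frequencies of 0.174 and 0.191 for the two intervals.
With no interference, expected double-crossover frequency = 0.174 × 0.191 = 0.03323.
Expected number = 0.03323 × 500 = 16.62 ≈ 17.

17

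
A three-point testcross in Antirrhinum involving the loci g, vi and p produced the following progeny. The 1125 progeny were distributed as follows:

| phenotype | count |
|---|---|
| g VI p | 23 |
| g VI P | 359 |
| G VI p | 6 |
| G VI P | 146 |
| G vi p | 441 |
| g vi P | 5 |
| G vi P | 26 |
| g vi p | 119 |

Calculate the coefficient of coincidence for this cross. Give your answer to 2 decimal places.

0.75

The two most frequent reciprocal classes, g VI P and G vi p, are the parental types, so the F1 was g VI P / G vi p.
The two rarest classes, g vi P and G VI p, are the double crossovers. Comparing them with the parentals, only the vi allele has switched, so vi is the middle locus and the order is p – vi – g.
p–vi: (49 + 11)/1125 = 0.0533; vi–g: (265 + 11)/1125 = 0.2453.
Expected DCO frequency = 0.0533 × 0.2453 ≈ 0.01307; observed = 11/1125 ≈ 0.00978.
Coefficient of coincidence = 0.00978/0.01307 ≈ 0.75.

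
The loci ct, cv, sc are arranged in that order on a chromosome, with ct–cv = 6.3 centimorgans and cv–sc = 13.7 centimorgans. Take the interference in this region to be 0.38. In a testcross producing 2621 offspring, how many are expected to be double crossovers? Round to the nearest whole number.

Map distances give recombination frequencies of 0.063 and 0.137 for the two intervals.
With interference 0.38 (so coincidence = 0.62), expected double-crossover frequency = 0.063 × 0.137 × 0.62 = 0.00535.
Expected number = 0.00535 × 2621 = 14.03 ≈ 14.

14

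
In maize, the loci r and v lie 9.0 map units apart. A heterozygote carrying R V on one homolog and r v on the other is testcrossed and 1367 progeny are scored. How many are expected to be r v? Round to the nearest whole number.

A map distance of 9.0 map units corresponds to a recombination frequency of 0.090.
The F1 is R V / r v, so r v is a parental gamete class with expected frequency (1 − r)/2 = 0.910/2 = 0.4550.
Expected number = 0.4550 × 1367 = 621.99 ≈ 622.

622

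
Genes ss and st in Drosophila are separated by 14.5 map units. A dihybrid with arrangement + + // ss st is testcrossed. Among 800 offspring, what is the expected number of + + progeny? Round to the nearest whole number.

342

A map distance of 14.5 map units corresponds to a recombination frequency of 0.145.
The F1 is + + / ss st, so + + is a parental gamete class with expected frequency (1 − r)/2 = 0.855/2 = 0.4275.
Expected number = 0.4275 × 800 = 342.00 ≈ 342.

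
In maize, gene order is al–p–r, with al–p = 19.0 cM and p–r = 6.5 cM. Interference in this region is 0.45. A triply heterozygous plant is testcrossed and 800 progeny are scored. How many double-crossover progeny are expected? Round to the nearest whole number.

Map distances give recombination frequencies of 0.190 and 0.065 for the two intervals.
With interference 0.45 (so coincidence = 0.55), expected double-crossover frequency = 0.190 × 0.065 × 0.55 = 0.00679.
Expected number = 0.00679 × 800 = 5.43 ≈ 5.

5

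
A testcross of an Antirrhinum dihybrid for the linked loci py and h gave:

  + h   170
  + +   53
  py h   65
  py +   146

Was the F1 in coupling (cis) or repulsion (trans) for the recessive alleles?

trans

The two most frequent classes are + h (170) and py + (146); these are the parental (non-recombinant) types.
So the F1 carried + h on one chromosome and py + on the other — the recessive alleles are on opposite chromosomes (trans / repulsion).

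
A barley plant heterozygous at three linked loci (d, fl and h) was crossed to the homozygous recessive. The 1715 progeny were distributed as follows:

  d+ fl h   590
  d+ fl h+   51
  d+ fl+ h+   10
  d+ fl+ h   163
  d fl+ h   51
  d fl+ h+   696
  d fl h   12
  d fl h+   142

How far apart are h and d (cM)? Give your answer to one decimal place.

7.2 cM

The two most frequent reciprocal classes, d+ fl h and d fl+ h+, are the parental types, so the F1 was d+ fl h / d fl+ h+.
The two rarest classes, d fl h and d+ fl+ h+, are the double crossovers. Comparing them with the parentals, only the d allele has switched, so d is the middle locus and the order is h – d – fl.
Crossovers in the h–d interval produce the single-crossover classes d+ fl h+ and d fl+ h (51 + 51 = 102) plus the double crossovers (22).
RF(h–d) = (102 + 22) / 1715 = 124/1715 = 0.0723 → 7.2 cM.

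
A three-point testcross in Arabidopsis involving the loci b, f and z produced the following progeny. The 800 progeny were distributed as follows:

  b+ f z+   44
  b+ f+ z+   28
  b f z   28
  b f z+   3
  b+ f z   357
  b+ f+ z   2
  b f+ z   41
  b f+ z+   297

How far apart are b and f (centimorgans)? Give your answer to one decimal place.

The two most frequent reciprocal classes, b f+ z+ and b+ f z, are the parental types, so the F1 was b f+ z+ / b+ f z.
The two rarest classes, b f z+ and b+ f+ z, are the double crossovers. Comparing them with the parentals, only the f allele has switched, so f is the middle locus and the order is b – f – z.
Crossovers in the b–f interval produce the single-crossover classes b+ f+ z+ and b f z (28 + 28 = 56) plus the double crossovers (5).
RF(b–f) = (56 + 5) / 800 = 61/800 = 0.0762 → 7.6 centimorgans.

7.6 centimorgans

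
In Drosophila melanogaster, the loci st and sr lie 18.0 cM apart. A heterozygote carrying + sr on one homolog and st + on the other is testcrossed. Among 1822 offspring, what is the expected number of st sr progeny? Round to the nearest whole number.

164

A map distance of 18.0 cM corresponds to a recombination frequency of 0.180.
The F1 is + sr / st +, so st sr is a recombinant gamete class with expected frequency r/2 = 0.180/2 = 0.0900.
Expected number = 0.0900 × 1822 = 163.98 ≈ 164.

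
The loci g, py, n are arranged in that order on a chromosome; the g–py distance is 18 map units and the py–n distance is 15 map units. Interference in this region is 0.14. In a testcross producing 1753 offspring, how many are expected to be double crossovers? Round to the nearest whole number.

Map distances give recombination frequencies of 0.180 and 0.150 for the two intervals.
With interference 0.14 (so coincidence = 0.86), expected double-crossover frequency = 0.180 × 0.150 × 0.86 = 0.02322.
Expected number = 0.02322 × 1753 = 40.70 ≈ 41.

41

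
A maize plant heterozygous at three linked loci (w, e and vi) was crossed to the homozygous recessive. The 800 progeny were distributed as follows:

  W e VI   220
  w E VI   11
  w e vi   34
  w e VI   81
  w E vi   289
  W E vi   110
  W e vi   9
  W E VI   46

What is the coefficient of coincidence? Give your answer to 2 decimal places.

The two most frequent reciprocal classes, W e VI and w E vi, are the parental types, so the F1 was W e VI / w E vi.
The two rarest classes, W e vi and w E VI, are the double crossovers. Comparing them with the parentals, only the vi allele has switched, so vi is the middle locus and the order is w – vi – e.
w–vi: (191 + 20)/800 = 0.2637; vi–e: (80 + 20)/800 = 0.1250.
Expected DCO frequency = 0.2637 × 0.1250 ≈ 0.03296; observed = 20/800 ≈ 0.02500.
Coefficient of coincidence = 0.02500/0.03296 ≈ 0.76.

0.76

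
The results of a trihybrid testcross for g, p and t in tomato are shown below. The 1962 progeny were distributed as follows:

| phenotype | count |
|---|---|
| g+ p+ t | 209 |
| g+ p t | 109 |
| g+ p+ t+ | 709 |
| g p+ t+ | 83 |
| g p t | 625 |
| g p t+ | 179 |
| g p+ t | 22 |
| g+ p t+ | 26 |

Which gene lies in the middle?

p

The two most frequent reciprocal classes, g+ p+ t+ and g p t, are the parental types, so the F1 was g+ p+ t+ / g p t.
The two rarest classes, g+ p t+ and g p+ t, are the double crossovers. Comparing them with the parentals, only the p allele has switched, so p is the middle locus and the order is t – p – g.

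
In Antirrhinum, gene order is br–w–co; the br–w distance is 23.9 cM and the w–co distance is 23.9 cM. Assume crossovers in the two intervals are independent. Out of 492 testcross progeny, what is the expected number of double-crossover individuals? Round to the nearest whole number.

Map distances give recombination frequencies of 0.239 and 0.239 for the two intervals.
With no interference, expected double-crossover frequency = 0.239 × 0.239 = 0.05712.
Expected number = 0.05712 × 492 = 28.10 ≈ 28.

28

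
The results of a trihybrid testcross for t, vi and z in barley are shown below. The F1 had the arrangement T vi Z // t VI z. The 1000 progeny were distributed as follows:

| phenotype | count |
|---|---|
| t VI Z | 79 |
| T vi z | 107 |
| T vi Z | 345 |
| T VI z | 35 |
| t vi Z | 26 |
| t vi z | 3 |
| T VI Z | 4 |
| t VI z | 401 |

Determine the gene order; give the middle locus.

vi

The two rarest classes, T VI Z and t vi z, are the double crossovers. Comparing them with the parentals, only the vi allele has switched, so vi is the middle locus and the order is t – vi – z.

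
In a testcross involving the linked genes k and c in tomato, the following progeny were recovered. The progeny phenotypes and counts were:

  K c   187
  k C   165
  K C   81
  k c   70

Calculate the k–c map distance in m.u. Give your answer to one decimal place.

30.0 m.u.

The two most frequent classes, K c (187) and k C (165), are the parental types, so the F1 was K c / k C.
The recombinant classes are K C and k c: 81 + 70 = 151.
Recombination frequency = 151/503 = 0.3002 ≈ 30.0%, i.e. 30.0 m.u.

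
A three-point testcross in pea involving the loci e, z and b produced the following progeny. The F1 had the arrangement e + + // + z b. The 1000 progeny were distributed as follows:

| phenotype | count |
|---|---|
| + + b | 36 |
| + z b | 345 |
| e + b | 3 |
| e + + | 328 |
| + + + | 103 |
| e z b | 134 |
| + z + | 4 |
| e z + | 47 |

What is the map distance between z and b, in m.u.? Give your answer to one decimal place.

The two rarest classes, e + b and + z +, are the double crossovers. Comparing them with the parentals, only the b allele has switched, so b is the middle locus and the order is e – b – z.
Crossovers in the b–z interval produce the single-crossover classes e z + and + + b (47 + 36 = 83) plus the double crossovers (7).
RF(b–z) = (83 + 7) / 1000 = 90/1000 = 0.0900 → 9.0 m.u.

9.0 m.u.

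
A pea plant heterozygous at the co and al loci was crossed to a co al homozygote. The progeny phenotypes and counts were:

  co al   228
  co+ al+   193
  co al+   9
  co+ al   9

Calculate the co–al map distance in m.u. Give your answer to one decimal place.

4.1 m.u.

The two most frequent classes, co+ al+ (193) and co al (228), are the parental types, so the F1 was co+ al+ / co al.
The recombinant classes are co+ al and co al+: 9 + 9 = 18.
Recombination frequency = 18/439 = 0.0410 ≈ 4.1%, i.e. 4.1 m.u.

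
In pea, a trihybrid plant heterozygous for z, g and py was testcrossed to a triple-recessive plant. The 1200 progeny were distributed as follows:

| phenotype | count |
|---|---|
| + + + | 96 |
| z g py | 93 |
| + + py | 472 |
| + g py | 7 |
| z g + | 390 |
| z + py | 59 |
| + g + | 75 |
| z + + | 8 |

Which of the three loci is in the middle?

The two most frequent reciprocal classes, + + py and z g +, are the parental types, so the F1 was + + py / z g +.
The two rarest classes, + g py and z + +, are the double crossovers. Comparing them with the parentals, only the g allele has switched, so g is the middle locus and the order is py – g – z.

g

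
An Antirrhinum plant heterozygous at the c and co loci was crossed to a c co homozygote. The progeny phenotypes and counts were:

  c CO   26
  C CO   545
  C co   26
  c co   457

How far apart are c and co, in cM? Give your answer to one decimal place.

4.9 cM

The two most frequent classes, C CO (545) and c co (457), are the parental types, so the F1 was C CO / c co.
The recombinant classes are C co and c CO: 26 + 26 = 52.
Recombination frequency = 52/1054 = 0.0493 ≈ 4.9%, i.e. 4.9 cM.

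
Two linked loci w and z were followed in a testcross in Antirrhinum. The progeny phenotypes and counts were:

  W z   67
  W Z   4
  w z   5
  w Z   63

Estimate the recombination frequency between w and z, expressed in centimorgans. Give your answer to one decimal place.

6.5 centimorgans

The two most frequent classes, W z (67) and w Z (63), are the parental types, so the F1 was W z / w Z.
The recombinant classes are W Z and w z: 4 + 5 = 9.
Recombination frequency = 9/139 = 0.0647 ≈ 6.5%, i.e. 6.5 centimorgans.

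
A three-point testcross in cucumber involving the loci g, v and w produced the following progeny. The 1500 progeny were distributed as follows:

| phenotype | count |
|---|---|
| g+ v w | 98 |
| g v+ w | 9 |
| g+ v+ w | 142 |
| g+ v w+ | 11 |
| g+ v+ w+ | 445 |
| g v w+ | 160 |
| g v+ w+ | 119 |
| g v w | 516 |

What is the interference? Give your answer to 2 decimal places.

The two most frequent reciprocal classes, g v w and g+ v+ w+, are the parental types, so the F1 was g v w / g+ v+ w+.
The two rarest classes, g v+ w and g+ v w+, are the double crossovers. Comparing them with the parentals, only the v allele has switched, so v is the middle locus and the order is w – v – g.
w–v: (302 + 20)/1500 = 0.2147; v–g: (217 + 20)/1500 = 0.1580.
Expected DCO frequency = 0.2147 × 0.1580 ≈ 0.03392; observed = 20/1500 ≈ 0.01333.
Coefficient of coincidence = 0.01333/0.03392 ≈ 0.39; interference = 1 − 0.39 = 0.61.

0.61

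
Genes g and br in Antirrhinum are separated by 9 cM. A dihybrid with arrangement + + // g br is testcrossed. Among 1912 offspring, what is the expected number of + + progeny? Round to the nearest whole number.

A map distance of 9 cM corresponds to a recombination frequency of 0.090.
The F1 is + + / g br, so + + is a parental gamete class with expected frequency (1 − r)/2 = 0.910/2 = 0.4550.
Expected number = 0.4550 × 1912 = 869.96 ≈ 870.

870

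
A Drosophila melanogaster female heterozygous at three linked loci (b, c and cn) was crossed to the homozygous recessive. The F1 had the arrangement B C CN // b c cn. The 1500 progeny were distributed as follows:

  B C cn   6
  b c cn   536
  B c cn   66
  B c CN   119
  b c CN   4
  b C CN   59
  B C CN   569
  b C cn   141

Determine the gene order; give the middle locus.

cn

The two rarest classes, B C cn and b c CN, are the double crossovers. Comparing them with the parentals, only the cn allele has switched, so cn is the middle locus and the order is b – cn – c.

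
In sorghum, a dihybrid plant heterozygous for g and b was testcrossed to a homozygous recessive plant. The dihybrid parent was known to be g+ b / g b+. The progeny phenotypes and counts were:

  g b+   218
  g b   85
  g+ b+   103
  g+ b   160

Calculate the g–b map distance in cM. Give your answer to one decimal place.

33.2 cM

The recombinant classes are g+ b+ and g b: 103 + 85 = 188.
Recombination frequency = 188/566 = 0.3322 ≈ 33.2%, i.e. 33.2 cM.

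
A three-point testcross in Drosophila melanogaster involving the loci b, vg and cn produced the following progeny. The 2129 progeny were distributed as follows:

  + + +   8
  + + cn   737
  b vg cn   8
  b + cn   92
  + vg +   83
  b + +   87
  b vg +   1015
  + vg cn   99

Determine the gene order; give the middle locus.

The two most frequent reciprocal classes, + + cn and b vg +, are the parental types, so the F1 was + + cn / b vg +.
The two rarest classes, + + + and b vg cn, are the double crossovers. Comparing them with the parentals, only the cn allele has switched, so cn is the middle locus and the order is vg – cn – b.

cn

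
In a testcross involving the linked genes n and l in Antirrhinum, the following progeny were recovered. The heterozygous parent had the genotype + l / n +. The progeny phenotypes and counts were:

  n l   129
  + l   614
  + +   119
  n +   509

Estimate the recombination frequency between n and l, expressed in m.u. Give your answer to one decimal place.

The recombinant classes are + + and n l: 119 + 129 = 248.
Recombination frequency = 248/1371 = 0.1809 ≈ 18.1%, i.e. 18.1 m.u.

18.1 m.u.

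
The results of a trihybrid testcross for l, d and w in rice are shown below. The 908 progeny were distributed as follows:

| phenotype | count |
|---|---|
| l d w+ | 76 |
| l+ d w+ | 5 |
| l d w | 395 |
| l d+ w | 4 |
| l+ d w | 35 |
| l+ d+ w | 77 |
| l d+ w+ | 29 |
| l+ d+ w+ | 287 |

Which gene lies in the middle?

The two most frequent reciprocal classes, l+ d+ w+ and l d w, are the parental types, so the F1 was l+ d+ w+ / l d w.
The two rarest classes, l+ d w+ and l d+ w, are the double crossovers. Comparing them with the parentals, only the d allele has switched, so d is the middle locus and the order is w – d – l.

d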